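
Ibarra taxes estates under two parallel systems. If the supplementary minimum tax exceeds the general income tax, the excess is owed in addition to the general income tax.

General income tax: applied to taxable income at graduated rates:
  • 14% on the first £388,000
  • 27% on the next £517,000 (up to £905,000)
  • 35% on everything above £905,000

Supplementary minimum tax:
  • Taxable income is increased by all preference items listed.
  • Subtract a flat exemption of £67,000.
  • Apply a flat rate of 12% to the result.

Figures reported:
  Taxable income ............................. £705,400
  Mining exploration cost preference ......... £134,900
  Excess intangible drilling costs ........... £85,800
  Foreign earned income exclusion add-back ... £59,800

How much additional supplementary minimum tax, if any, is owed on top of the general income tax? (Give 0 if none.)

Supplementary minimum tax:
  Adjusted income: £705,400 + £134,900 + £85,800 + £59,800 = £985,900
  Less exemption £67,000 → base £918,900
  £918,900 × 12% = £110,268

General income tax:
  £388,000 × 14% = £54,320
  £317,400 × 27% = £85,698
  → £140,018

£110,268 ≤ £140,018, so no add-on is due.

£0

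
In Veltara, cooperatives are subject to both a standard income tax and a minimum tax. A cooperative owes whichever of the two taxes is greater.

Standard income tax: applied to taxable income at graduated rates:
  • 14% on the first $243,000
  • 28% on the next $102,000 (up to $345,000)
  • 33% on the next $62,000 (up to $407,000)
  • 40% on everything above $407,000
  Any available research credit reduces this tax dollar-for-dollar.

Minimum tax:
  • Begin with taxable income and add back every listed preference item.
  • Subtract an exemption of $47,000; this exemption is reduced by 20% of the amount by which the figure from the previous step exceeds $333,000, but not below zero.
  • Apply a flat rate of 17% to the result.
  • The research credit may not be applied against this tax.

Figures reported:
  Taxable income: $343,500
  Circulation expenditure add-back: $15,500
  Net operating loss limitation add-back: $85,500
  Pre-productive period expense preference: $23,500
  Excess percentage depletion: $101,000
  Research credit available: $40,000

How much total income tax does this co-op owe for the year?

Standard income tax:
  $243,000 × 14% = $34,020
  $100,500 × 28% = $28,140
  → $62,160
  Less research credit $40,000 → $22,160

Minimum tax:
  Adjusted income: $343,500 + $15,500 + $85,500 + $23,500 + $101,000 = $569,000
  Exemption: 20% × ($569,000 − $333,000) = $47,200 ≥ $47,000, so the exemption is fully phased out
  Base: $569,000 − $0 = $569,000
  $569,000 × 17% = $96,730

$96,730 > $22,160, so the minimum tax is the binding amount.

$96,730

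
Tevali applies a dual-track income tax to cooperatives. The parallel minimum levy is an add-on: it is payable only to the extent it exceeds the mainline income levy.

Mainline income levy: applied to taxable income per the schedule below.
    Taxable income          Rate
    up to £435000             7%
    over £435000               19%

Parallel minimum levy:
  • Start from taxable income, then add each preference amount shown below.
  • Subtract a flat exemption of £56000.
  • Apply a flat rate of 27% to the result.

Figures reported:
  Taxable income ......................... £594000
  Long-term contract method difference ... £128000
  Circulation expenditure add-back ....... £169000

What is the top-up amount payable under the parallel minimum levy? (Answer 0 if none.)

Parallel minimum levy:
  Adjusted income: £594000 + £128000 + £169000 = £891000
  Less exemption £56000 → base £835000
  £835000 × 27% = £225450

Mainline income levy:
  £435000 × 7% = £30450
  £159000 × 19% = £30210
  → £60660

Excess of parallel minimum levy over mainline income levy: £225450 − £60660 = £164790.

£164790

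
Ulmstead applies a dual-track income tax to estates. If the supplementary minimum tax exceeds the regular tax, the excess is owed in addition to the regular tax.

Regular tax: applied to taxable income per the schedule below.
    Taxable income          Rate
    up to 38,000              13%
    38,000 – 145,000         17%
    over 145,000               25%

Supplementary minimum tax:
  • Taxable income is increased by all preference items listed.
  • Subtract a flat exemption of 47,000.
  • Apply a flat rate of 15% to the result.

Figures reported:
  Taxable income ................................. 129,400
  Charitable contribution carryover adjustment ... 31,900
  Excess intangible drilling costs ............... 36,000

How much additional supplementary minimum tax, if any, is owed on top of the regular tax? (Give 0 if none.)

2,067

Supplementary minimum tax:
  Adjusted income: 129,400 + 31,900 + 36,000 = 197,300
  Less exemption 47,000 → base 150,300
  150,300 × 15% = 22,545

Regular tax:
  38,000 × 13% = 4,940
  91,400 × 17% = 15,538
  → 20,478

Excess of supplementary minimum tax over regular tax: 22,545 − 20,478 = 2,067.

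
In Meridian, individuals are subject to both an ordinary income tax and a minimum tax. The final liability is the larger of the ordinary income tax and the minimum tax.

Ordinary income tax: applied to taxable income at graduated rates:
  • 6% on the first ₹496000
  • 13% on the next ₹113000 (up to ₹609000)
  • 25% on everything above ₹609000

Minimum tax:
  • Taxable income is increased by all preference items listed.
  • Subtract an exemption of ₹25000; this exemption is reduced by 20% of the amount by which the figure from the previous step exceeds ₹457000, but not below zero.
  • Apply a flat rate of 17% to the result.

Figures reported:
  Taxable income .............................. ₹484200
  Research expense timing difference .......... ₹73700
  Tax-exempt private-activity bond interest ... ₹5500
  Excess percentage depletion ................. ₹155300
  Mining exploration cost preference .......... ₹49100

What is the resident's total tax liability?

Minimum tax:
  Adjusted income: ₹484200 + ₹73700 + ₹5500 + ₹155300 + ₹49100 = ₹767800
  Exemption: 20% × (₹767800 − ₹457000) = ₹62160 ≥ ₹25000, so the exemption is fully phased out
  Base: ₹767800 − ₹0 = ₹767800
  ₹767800 × 17% = ₹130526

Ordinary income tax:
  ₹484200 × 6% = ₹29052

₹130526 > ₹29052, so the minimum tax is the binding amount.

₹130526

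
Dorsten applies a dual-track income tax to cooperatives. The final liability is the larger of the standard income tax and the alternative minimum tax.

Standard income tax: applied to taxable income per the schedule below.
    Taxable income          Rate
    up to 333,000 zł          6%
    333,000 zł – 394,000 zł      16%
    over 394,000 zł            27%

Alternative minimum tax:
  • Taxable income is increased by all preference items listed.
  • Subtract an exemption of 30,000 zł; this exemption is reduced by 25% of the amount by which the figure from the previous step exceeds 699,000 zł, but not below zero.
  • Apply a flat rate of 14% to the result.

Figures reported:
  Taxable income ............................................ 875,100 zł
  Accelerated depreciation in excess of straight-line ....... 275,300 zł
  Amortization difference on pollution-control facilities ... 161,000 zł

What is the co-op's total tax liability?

183,596 zł

Alternative minimum tax:
  Adjusted income: 875,100 zł + 275,300 zł + 161,000 zł = 1,311,400 zł
  Exemption: 25% × (1,311,400 zł − 699,000 zł) = 153,100 zł ≥ 30,000 zł, so the exemption is fully phased out
  Base: 1,311,400 zł − 0 zł = 1,311,400 zł
  1,311,400 zł × 14% = 183,596 zł

Standard income tax:
  333,000 zł × 6% = 19,980 zł
  61,000 zł × 16% = 9,760 zł
  481,100 zł × 27% = 129,897 zł
  → 159,637 zł

183,596 zł > 159,637 zł, so the alternative minimum tax is the binding amount.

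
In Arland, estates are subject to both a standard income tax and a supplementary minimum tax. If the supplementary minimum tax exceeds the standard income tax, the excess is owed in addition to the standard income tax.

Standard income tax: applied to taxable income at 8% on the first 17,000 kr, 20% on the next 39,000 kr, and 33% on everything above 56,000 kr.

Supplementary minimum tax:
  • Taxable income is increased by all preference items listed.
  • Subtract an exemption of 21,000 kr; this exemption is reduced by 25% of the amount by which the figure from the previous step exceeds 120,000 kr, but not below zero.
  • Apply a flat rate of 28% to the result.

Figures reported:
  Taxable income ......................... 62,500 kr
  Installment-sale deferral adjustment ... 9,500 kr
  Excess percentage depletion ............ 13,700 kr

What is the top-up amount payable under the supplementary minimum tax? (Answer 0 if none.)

6,811 kr

Standard income tax:
  17,000 kr × 8% = 1,360 kr
  39,000 kr × 20% = 7,800 kr
  6,500 kr × 33% = 2,145 kr
  → 11,305 kr

Supplementary minimum tax:
  Adjusted income: 62,500 kr + 9,500 kr + 13,700 kr = 85,700 kr
  Exemption: 85,700 kr ≤ 120,000 kr, so full 21,000 kr applies
  Base: 85,700 kr − 21,000 kr = 64,700 kr
  64,700 kr × 28% = 18,116 kr

Excess of supplementary minimum tax over standard income tax: 18,116 kr − 11,305 kr = 6,811 kr.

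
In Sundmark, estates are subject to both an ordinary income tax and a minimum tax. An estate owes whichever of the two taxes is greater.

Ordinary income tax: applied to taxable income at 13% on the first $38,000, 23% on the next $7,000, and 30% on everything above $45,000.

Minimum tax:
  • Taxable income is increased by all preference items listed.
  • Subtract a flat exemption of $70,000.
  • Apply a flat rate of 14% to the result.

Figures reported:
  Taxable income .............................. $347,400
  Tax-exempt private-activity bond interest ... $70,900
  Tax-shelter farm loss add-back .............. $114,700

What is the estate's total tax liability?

Ordinary income tax:
  $38,000 × 13% = $4,940
  $7,000 × 23% = $1,610
  $302,400 × 30% = $90,720
  → $97,270

Minimum tax:
  Adjusted income: $347,400 + $70,900 + $114,700 = $533,000
  Less exemption $70,000 → base $463,000
  $463,000 × 14% = $64,820

$97,270 > $64,820, so the ordinary income tax governs.

$97,270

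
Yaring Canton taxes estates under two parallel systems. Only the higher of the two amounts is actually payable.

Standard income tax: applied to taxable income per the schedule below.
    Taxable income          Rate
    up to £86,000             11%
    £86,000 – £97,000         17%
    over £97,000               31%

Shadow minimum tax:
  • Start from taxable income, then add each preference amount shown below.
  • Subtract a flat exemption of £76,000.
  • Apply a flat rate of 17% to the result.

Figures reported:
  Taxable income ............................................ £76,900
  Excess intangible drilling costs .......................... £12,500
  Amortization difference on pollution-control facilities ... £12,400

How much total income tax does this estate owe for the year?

£8,459

Standard income tax:
  £76,900 × 11% = £8,459

Shadow minimum tax:
  Adjusted income: £76,900 + £12,500 + £12,400 = £101,800
  Less exemption £76,000 → base £25,800
  £25,800 × 17% = £4,386

£8,459 > £4,386, so the standard income tax governs.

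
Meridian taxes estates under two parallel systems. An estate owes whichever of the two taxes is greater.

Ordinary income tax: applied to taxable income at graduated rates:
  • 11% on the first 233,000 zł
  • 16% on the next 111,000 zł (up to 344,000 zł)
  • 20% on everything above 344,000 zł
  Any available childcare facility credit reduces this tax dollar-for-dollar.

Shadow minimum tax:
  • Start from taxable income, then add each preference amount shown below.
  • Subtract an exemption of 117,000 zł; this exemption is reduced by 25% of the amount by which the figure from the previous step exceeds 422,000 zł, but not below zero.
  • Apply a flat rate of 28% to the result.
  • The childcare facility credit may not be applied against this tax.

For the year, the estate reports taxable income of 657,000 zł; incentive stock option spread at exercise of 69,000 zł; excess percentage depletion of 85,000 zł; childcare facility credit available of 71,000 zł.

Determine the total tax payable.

221,550 zł

Ordinary income tax:
  233,000 zł × 11% = 25,630 zł
  111,000 zł × 16% = 17,760 zł
  313,000 zł × 20% = 62,600 zł
  → 105,990 zł
  Less childcare facility credit 71,000 zł → 34,990 zł

Shadow minimum tax:
  Adjusted income: 657,000 zł + 69,000 zł + 85,000 zł = 811,000 zł
  Exemption: 117,000 zł − 25% × (811,000 zł − 422,000 zł) = 117,000 zł − 97,250 zł = 19,750 zł
  Base: 811,000 zł − 19,750 zł = 791,250 zł
  791,250 zł × 28% = 221,550 zł

221,550 zł > 34,990 zł, so the shadow minimum tax is the binding amount.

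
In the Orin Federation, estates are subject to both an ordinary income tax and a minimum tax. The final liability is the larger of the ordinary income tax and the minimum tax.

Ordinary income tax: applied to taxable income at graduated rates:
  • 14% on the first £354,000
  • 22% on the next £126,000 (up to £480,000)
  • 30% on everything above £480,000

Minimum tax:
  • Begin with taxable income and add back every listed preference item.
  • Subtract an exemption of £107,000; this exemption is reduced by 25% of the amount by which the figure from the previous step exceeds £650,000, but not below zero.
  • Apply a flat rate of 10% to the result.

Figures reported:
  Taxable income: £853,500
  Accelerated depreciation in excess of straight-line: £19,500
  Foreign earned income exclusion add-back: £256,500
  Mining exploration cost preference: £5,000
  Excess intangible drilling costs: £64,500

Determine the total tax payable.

Minimum tax:
  Adjusted income: £853,500 + £19,500 + £256,500 + £5,000 + £64,500 = £1,199,000
  Exemption: 25% × (£1,199,000 − £650,000) = £137,250 ≥ £107,000, so the exemption is fully phased out
  Base: £1,199,000 − £0 = £1,199,000
  £1,199,000 × 10% = £119,900

Ordinary income tax:
  £354,000 × 14% = £49,560
  £126,000 × 22% = £27,720
  £373,500 × 30% = £112,050
  → £189,330

£189,330 > £119,900, so the ordinary income tax governs.

£189,330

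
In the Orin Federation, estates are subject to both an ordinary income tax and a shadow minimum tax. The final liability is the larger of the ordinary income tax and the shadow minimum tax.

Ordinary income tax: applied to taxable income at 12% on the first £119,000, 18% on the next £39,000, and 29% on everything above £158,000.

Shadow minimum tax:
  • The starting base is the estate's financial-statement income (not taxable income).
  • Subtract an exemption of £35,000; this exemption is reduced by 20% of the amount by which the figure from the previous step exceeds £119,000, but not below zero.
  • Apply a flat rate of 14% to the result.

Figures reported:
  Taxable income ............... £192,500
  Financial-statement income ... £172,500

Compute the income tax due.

Ordinary income tax:
  £119,000 × 12% = £14,280
  £39,000 × 18% = £7,020
  £34,500 × 29% = £10,005
  → £31,305

Shadow minimum tax:
  Base (financial-statement income): £172,500
  Exemption: £35,000 − 20% × (£172,500 − £119,000) = £35,000 − £10,700 = £24,300
  Base: £172,500 − £24,300 = £148,200
  £148,200 × 14% = £20,748

£31,305 > £20,748, so the ordinary income tax governs.

£31,305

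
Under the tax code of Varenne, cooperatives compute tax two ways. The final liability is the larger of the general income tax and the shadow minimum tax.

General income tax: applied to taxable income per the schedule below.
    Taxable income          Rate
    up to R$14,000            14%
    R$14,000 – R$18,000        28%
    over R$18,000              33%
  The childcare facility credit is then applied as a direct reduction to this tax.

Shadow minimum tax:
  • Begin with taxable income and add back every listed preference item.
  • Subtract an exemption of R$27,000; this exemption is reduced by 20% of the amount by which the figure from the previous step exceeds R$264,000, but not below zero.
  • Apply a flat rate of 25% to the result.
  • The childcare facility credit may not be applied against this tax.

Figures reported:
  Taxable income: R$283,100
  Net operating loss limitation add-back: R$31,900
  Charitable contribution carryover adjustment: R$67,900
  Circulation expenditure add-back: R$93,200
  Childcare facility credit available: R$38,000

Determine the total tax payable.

R$119,025

Shadow minimum tax:
  Adjusted income: R$283,100 + R$31,900 + R$67,900 + R$93,200 = R$476,100
  Exemption: 20% × (R$476,100 − R$264,000) = R$42,420 ≥ R$27,000, so the exemption is fully phased out
  Base: R$476,100 − R$0 = R$476,100
  R$476,100 × 25% = R$119,025

General income tax:
  R$14,000 × 14% = R$1,960
  R$4,000 × 28% = R$1,120
  R$265,100 × 33% = R$87,483
  → R$90,563
  Less childcare facility credit R$38,000 → R$52,563

R$119,025 > R$52,563, so the shadow minimum tax is the binding amount.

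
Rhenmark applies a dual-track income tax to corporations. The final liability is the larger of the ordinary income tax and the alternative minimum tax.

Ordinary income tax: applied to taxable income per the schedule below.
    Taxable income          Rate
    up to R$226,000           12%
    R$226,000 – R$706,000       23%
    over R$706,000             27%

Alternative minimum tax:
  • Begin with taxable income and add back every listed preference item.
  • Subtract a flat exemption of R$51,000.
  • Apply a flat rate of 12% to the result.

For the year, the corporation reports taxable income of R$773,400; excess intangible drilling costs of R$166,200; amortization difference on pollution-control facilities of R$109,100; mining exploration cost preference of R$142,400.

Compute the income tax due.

R$155,718

Ordinary income tax:
  R$226,000 × 12% = R$27,120
  R$480,000 × 23% = R$110,400
  R$67,400 × 27% = R$18,198
  → R$155,718

Alternative minimum tax:
  Adjusted income: R$773,400 + R$166,200 + R$109,100 + R$142,400 = R$1,191,100
  Less exemption R$51,000 → base R$1,140,100
  R$1,140,100 × 12% = R$136,812

R$155,718 > R$136,812, so the ordinary income tax governs.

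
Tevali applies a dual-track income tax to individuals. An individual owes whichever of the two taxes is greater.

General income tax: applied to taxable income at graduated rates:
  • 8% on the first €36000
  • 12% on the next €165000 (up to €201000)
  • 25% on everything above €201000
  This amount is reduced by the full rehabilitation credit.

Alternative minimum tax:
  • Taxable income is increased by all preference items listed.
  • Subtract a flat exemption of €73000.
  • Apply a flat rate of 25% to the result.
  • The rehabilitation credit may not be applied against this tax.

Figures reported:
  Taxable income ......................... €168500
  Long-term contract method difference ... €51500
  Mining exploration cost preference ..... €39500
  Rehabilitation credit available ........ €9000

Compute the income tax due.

€46625

Alternative minimum tax:
  Adjusted income: €168500 + €51500 + €39500 = €259500
  Less exemption €73000 → base €186500
  €186500 × 25% = €46625

General income tax:
  €36000 × 8% = €2880
  €132500 × 12% = €15900
  → €18780
  Less rehabilitation credit €9000 → €9780

€46625 > €9780, so the alternative minimum tax is the binding amount.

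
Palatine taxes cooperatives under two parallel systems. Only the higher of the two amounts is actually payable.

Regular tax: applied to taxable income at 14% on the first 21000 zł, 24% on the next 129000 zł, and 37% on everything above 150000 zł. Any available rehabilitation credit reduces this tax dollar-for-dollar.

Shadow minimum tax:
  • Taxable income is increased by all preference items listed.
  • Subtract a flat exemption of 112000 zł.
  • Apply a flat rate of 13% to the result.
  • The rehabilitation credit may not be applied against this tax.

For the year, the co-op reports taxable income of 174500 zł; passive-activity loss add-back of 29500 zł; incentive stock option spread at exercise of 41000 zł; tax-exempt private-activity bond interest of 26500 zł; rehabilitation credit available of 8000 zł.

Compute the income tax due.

34965 zł

Regular tax:
  21000 zł × 14% = 2940 zł
  129000 zł × 24% = 30960 zł
  24500 zł × 37% = 9065 zł
  → 42965 zł
  Less rehabilitation credit 8000 zł → 34965 zł

Shadow minimum tax:
  Adjusted income: 174500 zł + 29500 zł + 41000 zł + 26500 zł = 271500 zł
  Less exemption 112000 zł → base 159500 zł
  159500 zł × 13% = 20735 zł

34965 zł > 20735 zł, so the regular tax governs.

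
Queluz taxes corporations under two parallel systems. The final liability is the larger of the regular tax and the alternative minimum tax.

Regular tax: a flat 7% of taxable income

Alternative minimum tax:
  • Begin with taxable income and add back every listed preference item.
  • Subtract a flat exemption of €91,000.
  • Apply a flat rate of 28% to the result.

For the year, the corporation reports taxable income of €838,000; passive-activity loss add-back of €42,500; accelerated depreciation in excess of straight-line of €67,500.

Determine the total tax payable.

€239,960

Alternative minimum tax:
  Adjusted income: €838,000 + €42,500 + €67,500 = €948,000
  Less exemption €91,000 → base €857,000
  €857,000 × 28% = €239,960

Regular tax:
  €838,000 × 7% = €58,660

€239,960 > €58,660, so the alternative minimum tax is the binding amount.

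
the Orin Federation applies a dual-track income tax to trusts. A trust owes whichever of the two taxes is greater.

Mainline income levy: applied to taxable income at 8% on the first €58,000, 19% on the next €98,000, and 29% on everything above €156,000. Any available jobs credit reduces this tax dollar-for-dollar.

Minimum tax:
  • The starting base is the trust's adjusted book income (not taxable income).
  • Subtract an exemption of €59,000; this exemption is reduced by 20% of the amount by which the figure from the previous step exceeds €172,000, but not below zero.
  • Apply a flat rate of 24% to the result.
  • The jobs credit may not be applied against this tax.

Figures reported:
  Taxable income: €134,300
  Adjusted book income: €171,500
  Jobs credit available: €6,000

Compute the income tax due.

Mainline income levy:
  €58,000 × 8% = €4,640
  €76,300 × 19% = €14,497
  → €19,137
  Less jobs credit €6,000 → €13,137

Minimum tax:
  Base (adjusted book income): €171,500
  Exemption: €171,500 ≤ €172,000, so full €59,000 applies
  Base: €171,500 − €59,000 = €112,500
  €112,500 × 24% = €27,000

€27,000 > €13,137, so the minimum tax is the binding amount.

€27,000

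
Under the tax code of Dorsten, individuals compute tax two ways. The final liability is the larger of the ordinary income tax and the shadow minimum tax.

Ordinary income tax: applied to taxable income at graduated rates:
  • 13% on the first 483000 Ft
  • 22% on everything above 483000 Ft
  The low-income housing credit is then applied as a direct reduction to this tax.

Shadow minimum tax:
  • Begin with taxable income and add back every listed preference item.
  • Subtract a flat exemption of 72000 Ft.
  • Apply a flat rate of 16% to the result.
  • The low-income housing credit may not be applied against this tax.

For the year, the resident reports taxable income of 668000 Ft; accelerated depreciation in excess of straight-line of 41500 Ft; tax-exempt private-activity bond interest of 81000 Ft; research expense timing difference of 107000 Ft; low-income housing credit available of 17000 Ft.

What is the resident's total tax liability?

132080 Ft

Shadow minimum tax:
  Adjusted income: 668000 Ft + 41500 Ft + 81000 Ft + 107000 Ft = 897500 Ft
  Less exemption 72000 Ft → base 825500 Ft
  825500 Ft × 16% = 132080 Ft

Ordinary income tax:
  483000 Ft × 13% = 62790 Ft
  185000 Ft × 22% = 40700 Ft
  → 103490 Ft
  Less low-income housing credit 17000 Ft → 86490 Ft

132080 Ft > 86490 Ft, so the shadow minimum tax is the binding amount.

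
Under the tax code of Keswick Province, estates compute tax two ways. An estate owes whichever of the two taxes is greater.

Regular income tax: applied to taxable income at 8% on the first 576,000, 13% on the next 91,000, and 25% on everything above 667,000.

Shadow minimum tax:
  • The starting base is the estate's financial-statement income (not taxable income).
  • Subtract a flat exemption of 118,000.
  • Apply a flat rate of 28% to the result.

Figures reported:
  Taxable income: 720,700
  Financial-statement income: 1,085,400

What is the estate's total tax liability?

270,872

Regular income tax:
  576,000 × 8% = 46,080
  91,000 × 13% = 11,830
  53,700 × 25% = 13,425
  → 71,335

Shadow minimum tax:
  Base (financial-statement income): 1,085,400
  Less exemption 118,000 → base 967,400
  967,400 × 28% = 270,872

270,872 > 71,335, so the shadow minimum tax is the binding amount.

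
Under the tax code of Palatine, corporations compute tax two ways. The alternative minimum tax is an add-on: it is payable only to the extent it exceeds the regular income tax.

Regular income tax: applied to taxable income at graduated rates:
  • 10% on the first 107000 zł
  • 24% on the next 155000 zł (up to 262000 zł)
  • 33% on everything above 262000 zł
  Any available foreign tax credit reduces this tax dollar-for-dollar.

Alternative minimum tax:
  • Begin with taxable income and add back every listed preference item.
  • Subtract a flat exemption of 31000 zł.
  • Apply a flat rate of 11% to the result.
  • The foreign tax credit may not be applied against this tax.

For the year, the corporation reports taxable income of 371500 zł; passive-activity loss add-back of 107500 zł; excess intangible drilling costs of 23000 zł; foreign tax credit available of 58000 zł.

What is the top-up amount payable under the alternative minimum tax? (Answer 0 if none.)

Alternative minimum tax:
  Adjusted income: 371500 zł + 107500 zł + 23000 zł = 502000 zł
  Less exemption 31000 zł → base 471000 zł
  471000 zł × 11% = 51810 zł

Regular income tax:
  107000 zł × 10% = 10700 zł
  155000 zł × 24% = 37200 zł
  109500 zł × 33% = 36135 zł
  → 84035 zł
  Less foreign tax credit 58000 zł → 26035 zł

Excess of alternative minimum tax over regular income tax: 51810 zł − 26035 zł = 25775 zł.

25775 zł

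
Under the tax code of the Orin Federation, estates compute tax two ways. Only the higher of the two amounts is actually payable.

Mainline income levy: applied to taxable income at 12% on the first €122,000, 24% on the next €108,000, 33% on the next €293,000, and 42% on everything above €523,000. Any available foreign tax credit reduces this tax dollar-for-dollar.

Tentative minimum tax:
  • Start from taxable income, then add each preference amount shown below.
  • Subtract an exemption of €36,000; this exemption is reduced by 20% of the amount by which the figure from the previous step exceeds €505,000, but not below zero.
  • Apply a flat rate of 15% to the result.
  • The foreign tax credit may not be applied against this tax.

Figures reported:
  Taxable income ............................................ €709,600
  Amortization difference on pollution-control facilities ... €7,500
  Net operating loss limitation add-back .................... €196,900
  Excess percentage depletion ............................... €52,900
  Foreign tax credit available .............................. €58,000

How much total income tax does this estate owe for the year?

€157,622

Tentative minimum tax:
  Adjusted income: €709,600 + €7,500 + €196,900 + €52,900 = €966,900
  Exemption: 20% × (€966,900 − €505,000) = €92,380 ≥ €36,000, so the exemption is fully phased out
  Base: €966,900 − €0 = €966,900
  €966,900 × 15% = €145,035

Mainline income levy:
  €122,000 × 12% = €14,640
  €108,000 × 24% = €25,920
  €293,000 × 33% = €96,690
  €186,600 × 42% = €78,372
  → €215,622
  Less foreign tax credit €58,000 → €157,622

€157,622 > €145,035, so the mainline income levy governs.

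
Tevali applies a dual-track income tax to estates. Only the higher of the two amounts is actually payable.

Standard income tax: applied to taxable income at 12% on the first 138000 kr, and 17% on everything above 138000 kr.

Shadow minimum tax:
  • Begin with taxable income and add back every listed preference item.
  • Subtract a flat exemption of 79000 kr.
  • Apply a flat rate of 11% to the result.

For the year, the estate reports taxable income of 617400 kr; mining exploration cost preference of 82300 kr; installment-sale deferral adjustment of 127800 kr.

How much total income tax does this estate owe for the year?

98058 kr

Standard income tax:
  138000 kr × 12% = 16560 kr
  479400 kr × 17% = 81498 kr
  → 98058 kr

Shadow minimum tax:
  Adjusted income: 617400 kr + 82300 kr + 127800 kr = 827500 kr
  Less exemption 79000 kr → base 748500 kr
  748500 kr × 11% = 82335 kr

98058 kr > 82335 kr, so the standard income tax governs.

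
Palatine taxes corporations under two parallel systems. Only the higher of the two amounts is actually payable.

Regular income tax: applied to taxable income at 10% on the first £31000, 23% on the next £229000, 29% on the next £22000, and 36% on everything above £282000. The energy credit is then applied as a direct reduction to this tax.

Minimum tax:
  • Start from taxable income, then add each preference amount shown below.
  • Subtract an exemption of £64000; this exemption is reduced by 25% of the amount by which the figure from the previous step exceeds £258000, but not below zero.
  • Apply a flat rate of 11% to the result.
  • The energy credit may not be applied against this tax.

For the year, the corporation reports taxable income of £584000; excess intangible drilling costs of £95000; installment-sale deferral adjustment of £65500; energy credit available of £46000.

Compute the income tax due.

£124870

Minimum tax:
  Adjusted income: £584000 + £95000 + £65500 = £744500
  Exemption: 25% × (£744500 − £258000) = £121625 ≥ £64000, so the exemption is fully phased out
  Base: £744500 − £0 = £744500
  £744500 × 11% = £81895

Regular income tax:
  £31000 × 10% = £3100
  £229000 × 23% = £52670
  £22000 × 29% = £6380
  £302000 × 36% = £108720
  → £170870
  Less energy credit £46000 → £124870

£124870 > £81895, so the regular income tax governs.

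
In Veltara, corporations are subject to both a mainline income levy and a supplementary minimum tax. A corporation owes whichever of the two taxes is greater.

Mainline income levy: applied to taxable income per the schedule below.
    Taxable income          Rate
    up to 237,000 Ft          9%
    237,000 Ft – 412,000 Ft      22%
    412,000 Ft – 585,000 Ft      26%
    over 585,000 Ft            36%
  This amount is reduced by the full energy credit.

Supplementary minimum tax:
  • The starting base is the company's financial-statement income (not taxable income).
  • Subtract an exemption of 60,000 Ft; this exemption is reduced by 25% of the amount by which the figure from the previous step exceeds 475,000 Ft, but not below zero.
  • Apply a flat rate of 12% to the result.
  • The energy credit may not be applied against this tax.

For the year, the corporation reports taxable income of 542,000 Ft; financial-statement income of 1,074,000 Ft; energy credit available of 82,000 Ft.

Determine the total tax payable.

128,880 Ft

Supplementary minimum tax:
  Base (financial-statement income): 1,074,000 Ft
  Exemption: 25% × (1,074,000 Ft − 475,000 Ft) = 149,750 Ft ≥ 60,000 Ft, so the exemption is fully phased out
  Base: 1,074,000 Ft − 0 Ft = 1,074,000 Ft
  1,074,000 Ft × 12% = 128,880 Ft

Mainline income levy:
  237,000 Ft × 9% = 21,330 Ft
  175,000 Ft × 22% = 38,500 Ft
  130,000 Ft × 26% = 33,800 Ft
  → 93,630 Ft
  Less energy credit 82,000 Ft → 11,630 Ft

128,880 Ft > 11,630 Ft, so the supplementary minimum tax is the binding amount.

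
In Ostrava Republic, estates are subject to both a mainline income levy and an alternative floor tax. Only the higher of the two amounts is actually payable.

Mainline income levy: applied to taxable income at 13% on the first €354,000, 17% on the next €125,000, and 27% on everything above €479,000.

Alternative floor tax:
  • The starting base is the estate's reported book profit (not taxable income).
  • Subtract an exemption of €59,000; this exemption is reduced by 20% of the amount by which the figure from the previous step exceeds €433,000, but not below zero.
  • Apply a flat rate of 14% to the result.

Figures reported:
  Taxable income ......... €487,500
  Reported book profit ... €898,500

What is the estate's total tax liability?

Alternative floor tax:
  Base (reported book profit): €898,500
  Exemption: 20% × (€898,500 − €433,000) = €93,100 ≥ €59,000, so the exemption is fully phased out
  Base: €898,500 − €0 = €898,500
  €898,500 × 14% = €125,790

Mainline income levy:
  €354,000 × 13% = €46,020
  €125,000 × 17% = €21,250
  €8,500 × 27% = €2,295
  → €69,565

€125,790 > €69,565, so the alternative floor tax is the binding amount.

€125,790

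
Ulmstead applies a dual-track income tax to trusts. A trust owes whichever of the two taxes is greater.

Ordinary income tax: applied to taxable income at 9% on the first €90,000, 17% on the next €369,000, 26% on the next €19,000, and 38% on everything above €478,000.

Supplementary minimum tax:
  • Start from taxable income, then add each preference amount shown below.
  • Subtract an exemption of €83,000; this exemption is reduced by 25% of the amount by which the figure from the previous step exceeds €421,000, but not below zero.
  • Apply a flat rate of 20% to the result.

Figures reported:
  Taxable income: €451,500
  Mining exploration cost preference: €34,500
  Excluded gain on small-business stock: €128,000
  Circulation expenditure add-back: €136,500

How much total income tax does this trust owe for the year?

Ordinary income tax:
  €90,000 × 9% = €8,100
  €361,500 × 17% = €61,455
  → €69,555

Supplementary minimum tax:
  Adjusted income: €451,500 + €34,500 + €128,000 + €136,500 = €750,500
  Exemption: €83,000 − 25% × (€750,500 − €421,000) = €83,000 − €82,375 = €625
  Base: €750,500 − €625 = €749,875
  €749,875 × 20% = €149,975

€149,975 > €69,555, so the supplementary minimum tax is the binding amount.

€149,975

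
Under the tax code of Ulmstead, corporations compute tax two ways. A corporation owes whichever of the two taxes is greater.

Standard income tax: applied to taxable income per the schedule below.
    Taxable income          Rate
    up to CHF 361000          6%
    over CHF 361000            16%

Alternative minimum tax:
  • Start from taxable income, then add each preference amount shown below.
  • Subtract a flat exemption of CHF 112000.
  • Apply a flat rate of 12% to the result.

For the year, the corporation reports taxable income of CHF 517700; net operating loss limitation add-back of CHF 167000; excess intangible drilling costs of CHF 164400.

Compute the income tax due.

Standard income tax:
  CHF 361000 × 6% = CHF 21660
  CHF 156700 × 16% = CHF 25072
  → CHF 46732

Alternative minimum tax:
  Adjusted income: CHF 517700 + CHF 167000 + CHF 164400 = CHF 849100
  Less exemption CHF 112000 → base CHF 737100
  CHF 737100 × 12% = CHF 88452

CHF 88452 > CHF 46732, so the alternative minimum tax is the binding amount.

CHF 88452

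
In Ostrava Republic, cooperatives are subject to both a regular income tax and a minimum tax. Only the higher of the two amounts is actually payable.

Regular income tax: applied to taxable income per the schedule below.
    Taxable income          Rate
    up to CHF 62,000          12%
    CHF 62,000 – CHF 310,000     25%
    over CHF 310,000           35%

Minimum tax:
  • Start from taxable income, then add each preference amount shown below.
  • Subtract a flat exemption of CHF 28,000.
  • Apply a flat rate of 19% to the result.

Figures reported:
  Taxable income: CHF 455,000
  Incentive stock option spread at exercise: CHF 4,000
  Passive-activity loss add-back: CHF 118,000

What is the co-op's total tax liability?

Minimum tax:
  Adjusted income: CHF 455,000 + CHF 4,000 + CHF 118,000 = CHF 577,000
  Less exemption CHF 28,000 → base CHF 549,000
  CHF 549,000 × 19% = CHF 104,310

Regular income tax:
  CHF 62,000 × 12% = CHF 7,440
  CHF 248,000 × 25% = CHF 62,000
  CHF 145,000 × 35% = CHF 50,750
  → CHF 120,190

CHF 120,190 > CHF 104,310, so the regular income tax governs.

CHF 120,190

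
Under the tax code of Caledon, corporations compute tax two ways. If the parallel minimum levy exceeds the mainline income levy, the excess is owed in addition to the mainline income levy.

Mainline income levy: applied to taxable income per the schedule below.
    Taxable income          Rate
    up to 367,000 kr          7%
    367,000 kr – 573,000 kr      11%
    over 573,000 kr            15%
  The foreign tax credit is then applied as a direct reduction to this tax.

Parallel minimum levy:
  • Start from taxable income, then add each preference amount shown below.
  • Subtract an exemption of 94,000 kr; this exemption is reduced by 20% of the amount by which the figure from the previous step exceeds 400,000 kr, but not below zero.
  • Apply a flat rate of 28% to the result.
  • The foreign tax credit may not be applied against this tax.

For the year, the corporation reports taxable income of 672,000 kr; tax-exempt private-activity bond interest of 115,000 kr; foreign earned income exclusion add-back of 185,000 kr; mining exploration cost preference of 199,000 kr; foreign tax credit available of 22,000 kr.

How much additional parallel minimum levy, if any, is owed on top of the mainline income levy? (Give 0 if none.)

286,680 kr

Mainline income levy:
  367,000 kr × 7% = 25,690 kr
  206,000 kr × 11% = 22,660 kr
  99,000 kr × 15% = 14,850 kr
  → 63,200 kr
  Less foreign tax credit 22,000 kr → 41,200 kr

Parallel minimum levy:
  Adjusted income: 672,000 kr + 115,000 kr + 185,000 kr + 199,000 kr = 1,171,000 kr
  Exemption: 20% × (1,171,000 kr − 400,000 kr) = 154,200 kr ≥ 94,000 kr, so the exemption is fully phased out
  Base: 1,171,000 kr − 0 kr = 1,171,000 kr
  1,171,000 kr × 28% = 327,880 kr

Excess of parallel minimum levy over mainline income levy: 327,880 kr − 41,200 kr = 286,680 kr.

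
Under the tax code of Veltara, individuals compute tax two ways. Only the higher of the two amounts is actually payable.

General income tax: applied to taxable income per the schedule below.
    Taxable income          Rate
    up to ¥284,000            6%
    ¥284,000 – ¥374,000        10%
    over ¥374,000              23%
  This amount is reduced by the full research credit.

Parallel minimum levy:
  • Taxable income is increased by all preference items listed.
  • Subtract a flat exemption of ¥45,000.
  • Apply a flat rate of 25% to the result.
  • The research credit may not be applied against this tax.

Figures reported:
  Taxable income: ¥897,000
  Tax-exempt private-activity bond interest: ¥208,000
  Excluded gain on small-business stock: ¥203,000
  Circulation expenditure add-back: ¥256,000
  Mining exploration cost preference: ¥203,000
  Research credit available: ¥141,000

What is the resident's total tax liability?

¥430,500

General income tax:
  ¥284,000 × 6% = ¥17,040
  ¥90,000 × 10% = ¥9,000
  ¥523,000 × 23% = ¥120,290
  → ¥146,330
  Less research credit ¥141,000 → ¥5,330

Parallel minimum levy:
  Adjusted income: ¥897,000 + ¥208,000 + ¥203,000 + ¥256,000 + ¥203,000 = ¥1,767,000
  Less exemption ¥45,000 → base ¥1,722,000
  ¥1,722,000 × 25% = ¥430,500

¥430,500 > ¥5,330, so the parallel minimum levy is the binding amount.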